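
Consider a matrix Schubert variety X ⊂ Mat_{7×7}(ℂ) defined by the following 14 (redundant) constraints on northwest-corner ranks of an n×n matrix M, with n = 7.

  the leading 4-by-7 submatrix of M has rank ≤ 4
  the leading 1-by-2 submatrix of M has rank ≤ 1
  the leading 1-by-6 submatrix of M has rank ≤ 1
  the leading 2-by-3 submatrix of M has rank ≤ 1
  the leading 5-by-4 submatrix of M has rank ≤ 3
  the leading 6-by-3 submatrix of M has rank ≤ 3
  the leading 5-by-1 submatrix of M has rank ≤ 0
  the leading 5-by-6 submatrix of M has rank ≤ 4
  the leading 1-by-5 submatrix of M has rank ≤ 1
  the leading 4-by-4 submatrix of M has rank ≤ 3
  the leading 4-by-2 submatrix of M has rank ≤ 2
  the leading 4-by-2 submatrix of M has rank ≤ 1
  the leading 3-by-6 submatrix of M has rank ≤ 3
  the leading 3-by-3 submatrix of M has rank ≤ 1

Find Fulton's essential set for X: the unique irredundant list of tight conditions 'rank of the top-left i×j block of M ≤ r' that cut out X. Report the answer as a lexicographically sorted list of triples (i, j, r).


Rank table r_w(7×7) implied by the 14 constraints:

  i=1: 0 | 1 | 1 | 1 | 1 | 1 | 1
  i=2: 0 | 1 | 1 | 2 | 2 | 2 | 2
  i=3: 0 | 1 | 1 | 2 | 3 | 3 | 3
  i=4: 0 | 1 | 2 | 3 | 4 | 4 | 4
  i=5: 0 | 1 | 2 | 3 | 4 | 4 | 5
  i=6: 1 | 2 | 3 | 4 | 5 | 5 | 6
  i=7: 1 | 2 | 3 | 4 | 5 | 6 | 7

giving w = (2, 4, 5, 3, 7, 1, 6) via Δ²R.

3 SE-corners of the 8-cell Rothe diagram give Ess(w):

[(3, 3, 1), (5, 1, 0), (5, 6, 4)]


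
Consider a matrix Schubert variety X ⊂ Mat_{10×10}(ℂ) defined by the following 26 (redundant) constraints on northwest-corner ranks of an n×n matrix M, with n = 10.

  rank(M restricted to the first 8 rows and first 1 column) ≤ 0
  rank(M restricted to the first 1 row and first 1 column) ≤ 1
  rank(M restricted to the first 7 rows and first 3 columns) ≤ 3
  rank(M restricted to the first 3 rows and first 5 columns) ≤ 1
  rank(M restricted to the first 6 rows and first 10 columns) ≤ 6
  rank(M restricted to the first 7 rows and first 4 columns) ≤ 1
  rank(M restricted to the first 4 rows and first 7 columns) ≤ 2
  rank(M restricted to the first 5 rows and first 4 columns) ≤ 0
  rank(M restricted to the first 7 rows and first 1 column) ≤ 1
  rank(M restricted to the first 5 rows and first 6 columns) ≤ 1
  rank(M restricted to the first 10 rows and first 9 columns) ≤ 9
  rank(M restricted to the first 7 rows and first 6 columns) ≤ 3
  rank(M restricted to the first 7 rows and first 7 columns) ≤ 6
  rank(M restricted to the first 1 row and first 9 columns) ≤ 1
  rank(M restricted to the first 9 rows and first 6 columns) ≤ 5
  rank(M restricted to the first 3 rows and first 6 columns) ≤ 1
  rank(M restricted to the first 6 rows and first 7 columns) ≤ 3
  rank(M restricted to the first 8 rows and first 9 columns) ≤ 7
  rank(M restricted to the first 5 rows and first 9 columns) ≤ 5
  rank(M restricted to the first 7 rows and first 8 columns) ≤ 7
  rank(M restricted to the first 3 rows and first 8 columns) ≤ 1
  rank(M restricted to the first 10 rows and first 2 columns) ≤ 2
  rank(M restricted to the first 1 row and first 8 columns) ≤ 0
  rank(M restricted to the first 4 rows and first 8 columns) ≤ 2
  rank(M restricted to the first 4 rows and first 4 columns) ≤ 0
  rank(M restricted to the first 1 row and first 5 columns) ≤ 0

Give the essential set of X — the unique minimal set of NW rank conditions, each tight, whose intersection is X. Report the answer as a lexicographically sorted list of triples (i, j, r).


The tightest implied rank at each (i,j), from the 26 conditions:

  i=1: 0 0 0 0 0 0 0 0 1 1
  i=2: 0 0 0 0 1 1 1 1 2 2
  i=3: 0 0 0 0 1 1 1 1 2 3
  i=4: 0 0 0 0 1 1 2 2 3 4
  i=5: 0 0 0 0 1 1 2 3 4 5
  i=6: 0 1 1 1 2 2 3 4 5 6
  i=7: 0 1 1 1 2 3 4 5 6 7
  i=8: 0 1 2 2 3 4 5 6 7 8
  i=9: 1 2 3 3 4 5 6 7 8 9
  i=10: 1 2 3 4 5 6 7 8 9 10

hence w(1..10) = (9, 5, 10, 7, 8, 2, 6, 3, 1, 4).

Rothe diagram D(w) (34 cells), 6 SE-corners (essential conditions):

[(1, 8, 0), (3, 8, 1), (5, 4, 0), (5, 6, 1), (7, 4, 1), (8, 1, 0)]


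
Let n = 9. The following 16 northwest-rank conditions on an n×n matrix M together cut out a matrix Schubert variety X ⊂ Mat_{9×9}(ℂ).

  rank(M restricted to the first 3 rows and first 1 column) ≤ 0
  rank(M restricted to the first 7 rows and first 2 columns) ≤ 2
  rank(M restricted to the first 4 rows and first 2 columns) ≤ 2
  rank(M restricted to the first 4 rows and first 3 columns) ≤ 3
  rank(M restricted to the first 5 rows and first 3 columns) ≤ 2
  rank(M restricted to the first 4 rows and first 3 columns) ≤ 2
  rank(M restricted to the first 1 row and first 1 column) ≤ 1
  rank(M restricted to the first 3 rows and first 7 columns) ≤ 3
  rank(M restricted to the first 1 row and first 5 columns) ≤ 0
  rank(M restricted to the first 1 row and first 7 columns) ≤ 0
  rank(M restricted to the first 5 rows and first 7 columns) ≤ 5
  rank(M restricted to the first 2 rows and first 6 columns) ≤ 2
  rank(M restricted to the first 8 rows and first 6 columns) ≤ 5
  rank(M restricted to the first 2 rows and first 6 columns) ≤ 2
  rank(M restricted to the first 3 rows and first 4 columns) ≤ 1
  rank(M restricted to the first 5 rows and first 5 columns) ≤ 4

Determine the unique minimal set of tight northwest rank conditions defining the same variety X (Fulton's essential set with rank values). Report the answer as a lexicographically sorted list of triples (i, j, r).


Reconstructing r_w from the 16 given conditions:

  i=1: 0, 0, 0, 0, 0, 0, 0, 1, 1
  i=2: 0, 1, 1, 1, 1, 1, 1, 2, 2
  i=3: 0, 1, 1, 1, 2, 2, 2, 3, 3
  i=4: 1, 2, 2, 2, 3, 3, 3, 4, 4
  i=5: 1, 2, 2, 3, 4, 4, 4, 5, 5
  i=6: 1, 2, 3, 4, 5, 5, 5, 6, 6
  i=7: 1, 2, 3, 4, 5, 5, 6, 7, 7
  i=8: 1, 2, 3, 4, 5, 5, 6, 7, 8
  i=9: 1, 2, 3, 4, 5, 6, 7, 8, 9

reading off 1-entries of Δ²R: w = (8, 2, 5, 1, 4, 3, 7, 9, 6).

Fulton essential set (5 of the 14 Rothe cells):

[(1, 7, 0), (3, 1, 0), (3, 4, 1), (5, 3, 2), (8, 6, 5)]


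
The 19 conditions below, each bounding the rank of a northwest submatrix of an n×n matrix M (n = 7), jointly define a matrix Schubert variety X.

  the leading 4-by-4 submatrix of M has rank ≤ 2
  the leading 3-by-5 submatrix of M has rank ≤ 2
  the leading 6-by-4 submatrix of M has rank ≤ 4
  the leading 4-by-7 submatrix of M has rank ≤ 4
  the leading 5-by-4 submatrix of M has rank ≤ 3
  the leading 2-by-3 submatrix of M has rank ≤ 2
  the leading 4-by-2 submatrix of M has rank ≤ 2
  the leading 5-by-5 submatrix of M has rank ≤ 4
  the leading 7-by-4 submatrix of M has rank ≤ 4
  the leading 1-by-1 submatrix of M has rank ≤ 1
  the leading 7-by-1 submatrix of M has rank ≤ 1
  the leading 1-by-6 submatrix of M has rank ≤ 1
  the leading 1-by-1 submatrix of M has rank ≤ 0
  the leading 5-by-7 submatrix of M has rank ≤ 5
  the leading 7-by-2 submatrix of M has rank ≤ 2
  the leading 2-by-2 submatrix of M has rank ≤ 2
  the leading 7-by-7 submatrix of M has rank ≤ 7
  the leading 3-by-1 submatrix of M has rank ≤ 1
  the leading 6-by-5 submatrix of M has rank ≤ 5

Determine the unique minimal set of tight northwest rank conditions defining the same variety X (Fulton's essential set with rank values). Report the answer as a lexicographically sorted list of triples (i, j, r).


The tightest implied rank at each (i,j), from the 19 conditions:

  R[1]: 0  1  1  1  1  1  1
  R[2]: 1  2  2  2  2  2  2
  R[3]: 1  2  2  2  2  3  3
  R[4]: 1  2  2  2  3  4  4
  R[5]: 1  2  3  3  4  5  5
  R[6]: 1  2  3  4  5  6  6
  R[7]: 1  2  3  4  5  6  7

giving w = (2, 1, 6, 5, 3, 4, 7) via Δ²R.

Fulton essential set (3 of the 6 Rothe cells):

[(1, 1, 0), (3, 5, 2), (4, 4, 2)]


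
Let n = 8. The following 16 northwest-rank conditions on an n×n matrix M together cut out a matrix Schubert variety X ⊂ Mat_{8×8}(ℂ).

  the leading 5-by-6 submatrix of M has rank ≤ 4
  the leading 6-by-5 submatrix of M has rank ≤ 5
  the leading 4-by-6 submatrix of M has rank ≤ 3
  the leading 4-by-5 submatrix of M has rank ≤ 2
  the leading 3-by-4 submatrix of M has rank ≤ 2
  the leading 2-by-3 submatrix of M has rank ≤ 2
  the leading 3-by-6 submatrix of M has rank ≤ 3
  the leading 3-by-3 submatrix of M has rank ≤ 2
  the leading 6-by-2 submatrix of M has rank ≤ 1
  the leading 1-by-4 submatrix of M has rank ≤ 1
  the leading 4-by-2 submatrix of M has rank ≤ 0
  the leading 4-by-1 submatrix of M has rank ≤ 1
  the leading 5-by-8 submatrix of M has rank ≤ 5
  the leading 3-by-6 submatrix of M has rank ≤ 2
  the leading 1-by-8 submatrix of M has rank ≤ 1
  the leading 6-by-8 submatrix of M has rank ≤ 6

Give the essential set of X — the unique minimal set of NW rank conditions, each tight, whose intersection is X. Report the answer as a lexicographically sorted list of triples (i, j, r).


Rank table r_w(8×8) implied by the 16 constraints:

  0  0  1  1  1  1  1  1
  0  0  1  2  2  2  2  2
  0  0  1  2  2  2  3  3
  0  0  1  2  2  3  4  4
  1  1  2  3  3  4  5  5
  1  1  2  3  4  5  6  6
  1  2  3  4  5  6  7  7
  1  2  3  4  5  6  7  8

the unique w with this rank table is (3, 4, 7, 6, 1, 5, 2, 8).

Fulton essential set (4 of the 12 Rothe cells):

[(3, 6, 2), (4, 2, 0), (4, 5, 2), (6, 2, 1)]


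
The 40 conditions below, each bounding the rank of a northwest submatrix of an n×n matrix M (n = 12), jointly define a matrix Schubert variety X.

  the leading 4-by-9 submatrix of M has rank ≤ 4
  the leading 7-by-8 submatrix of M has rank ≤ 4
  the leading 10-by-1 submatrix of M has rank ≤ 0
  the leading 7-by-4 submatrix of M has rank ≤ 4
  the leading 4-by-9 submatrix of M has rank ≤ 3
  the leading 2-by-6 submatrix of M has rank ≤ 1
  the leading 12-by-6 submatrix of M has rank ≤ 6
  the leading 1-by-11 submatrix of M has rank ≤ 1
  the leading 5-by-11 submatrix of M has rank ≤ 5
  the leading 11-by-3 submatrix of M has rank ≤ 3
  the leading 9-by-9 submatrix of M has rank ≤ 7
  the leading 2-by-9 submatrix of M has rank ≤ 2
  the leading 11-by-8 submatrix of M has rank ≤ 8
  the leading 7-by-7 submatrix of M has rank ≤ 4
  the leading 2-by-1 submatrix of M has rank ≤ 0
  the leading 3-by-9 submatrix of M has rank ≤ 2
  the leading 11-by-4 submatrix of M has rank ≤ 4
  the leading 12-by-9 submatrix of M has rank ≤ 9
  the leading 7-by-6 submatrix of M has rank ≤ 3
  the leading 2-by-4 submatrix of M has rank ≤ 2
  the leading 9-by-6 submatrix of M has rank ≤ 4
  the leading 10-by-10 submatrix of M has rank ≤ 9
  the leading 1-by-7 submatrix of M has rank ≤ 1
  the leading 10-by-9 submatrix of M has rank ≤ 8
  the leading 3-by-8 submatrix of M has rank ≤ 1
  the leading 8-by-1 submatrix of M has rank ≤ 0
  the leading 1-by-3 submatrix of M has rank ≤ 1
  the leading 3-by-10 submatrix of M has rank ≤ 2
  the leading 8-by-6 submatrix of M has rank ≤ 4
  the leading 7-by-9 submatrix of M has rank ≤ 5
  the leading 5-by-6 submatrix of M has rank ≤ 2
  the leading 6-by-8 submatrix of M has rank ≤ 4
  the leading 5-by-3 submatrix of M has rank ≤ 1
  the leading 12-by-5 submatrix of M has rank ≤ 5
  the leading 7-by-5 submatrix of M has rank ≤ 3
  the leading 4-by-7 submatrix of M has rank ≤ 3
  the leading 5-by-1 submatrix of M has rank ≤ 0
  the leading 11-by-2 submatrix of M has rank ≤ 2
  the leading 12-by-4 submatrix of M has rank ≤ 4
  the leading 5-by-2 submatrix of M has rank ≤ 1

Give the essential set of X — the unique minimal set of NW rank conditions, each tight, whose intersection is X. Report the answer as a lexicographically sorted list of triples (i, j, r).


Recovering R(i,j) via the rank-extension bound from the 40 conditions:

  i=1: 0 | 1 | 1 | 1 | 1 | 1 | 1 | 1 | 1 | 1 | 1 | 1
  i=2: 0 | 1 | 1 | 1 | 1 | 1 | 1 | 1 | 2 | 2 | 2 | 2
  i=3: 0 | 1 | 1 | 1 | 1 | 1 | 1 | 1 | 2 | 2 | 3 | 3
  i=4: 0 | 1 | 1 | 2 | 2 | 2 | 2 | 2 | 3 | 3 | 4 | 4
  i=5: 0 | 1 | 1 | 2 | 2 | 2 | 3 | 3 | 4 | 4 | 5 | 5
  i=6: 0 | 1 | 2 | 3 | 3 | 3 | 4 | 4 | 5 | 5 | 6 | 6
  i=7: 0 | 1 | 2 | 3 | 3 | 3 | 4 | 4 | 5 | 6 | 7 | 7
  i=8: 0 | 1 | 2 | 3 | 4 | 4 | 5 | 5 | 6 | 7 | 8 | 8
  i=9: 0 | 1 | 2 | 3 | 4 | 4 | 5 | 6 | 7 | 8 | 9 | 9
  i=10: 0 | 1 | 2 | 3 | 4 | 5 | 6 | 7 | 8 | 9 | 10 | 10
  i=11: 1 | 2 | 3 | 4 | 5 | 6 | 7 | 8 | 9 | 10 | 11 | 11
  i=12: 1 | 2 | 3 | 4 | 5 | 6 | 7 | 8 | 9 | 10 | 11 | 12

hence w(1..12) = (2, 9, 11, 4, 7, 3, 10, 5, 8, 6, 1, 12).

ℓ(w)=31; the 8 essential cells (i,j,r):

[(3, 8, 1), (3, 10, 2), (5, 3, 1), (5, 6, 2), (7, 6, 3), (7, 8, 4), (9, 6, 4), (10, 1, 0)]


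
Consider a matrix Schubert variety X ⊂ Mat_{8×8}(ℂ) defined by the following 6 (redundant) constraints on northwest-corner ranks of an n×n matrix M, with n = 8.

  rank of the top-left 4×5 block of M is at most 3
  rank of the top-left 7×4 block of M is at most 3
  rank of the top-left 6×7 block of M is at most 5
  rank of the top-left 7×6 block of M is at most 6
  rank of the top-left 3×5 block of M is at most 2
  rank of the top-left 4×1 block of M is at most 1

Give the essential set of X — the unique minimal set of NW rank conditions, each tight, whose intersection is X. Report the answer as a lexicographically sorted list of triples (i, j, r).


Rank table r_w(8×8) implied by the 6 constraints:

  1 1 1 1 1 1 1 1
  1 2 2 2 2 2 2 2
  1 2 2 2 2 3 3 3
  1 2 3 3 3 4 4 4
  1 2 3 3 4 5 5 5
  1 2 3 3 4 5 5 6
  1 2 3 3 4 5 6 7
  1 2 3 4 5 6 7 8

so w = (1, 2, 6, 3, 5, 8, 7, 4).

D(w) has 7 cells with 3 SE-corners; essential set:

[(3, 5, 2), (6, 7, 5), (7, 4, 3)]


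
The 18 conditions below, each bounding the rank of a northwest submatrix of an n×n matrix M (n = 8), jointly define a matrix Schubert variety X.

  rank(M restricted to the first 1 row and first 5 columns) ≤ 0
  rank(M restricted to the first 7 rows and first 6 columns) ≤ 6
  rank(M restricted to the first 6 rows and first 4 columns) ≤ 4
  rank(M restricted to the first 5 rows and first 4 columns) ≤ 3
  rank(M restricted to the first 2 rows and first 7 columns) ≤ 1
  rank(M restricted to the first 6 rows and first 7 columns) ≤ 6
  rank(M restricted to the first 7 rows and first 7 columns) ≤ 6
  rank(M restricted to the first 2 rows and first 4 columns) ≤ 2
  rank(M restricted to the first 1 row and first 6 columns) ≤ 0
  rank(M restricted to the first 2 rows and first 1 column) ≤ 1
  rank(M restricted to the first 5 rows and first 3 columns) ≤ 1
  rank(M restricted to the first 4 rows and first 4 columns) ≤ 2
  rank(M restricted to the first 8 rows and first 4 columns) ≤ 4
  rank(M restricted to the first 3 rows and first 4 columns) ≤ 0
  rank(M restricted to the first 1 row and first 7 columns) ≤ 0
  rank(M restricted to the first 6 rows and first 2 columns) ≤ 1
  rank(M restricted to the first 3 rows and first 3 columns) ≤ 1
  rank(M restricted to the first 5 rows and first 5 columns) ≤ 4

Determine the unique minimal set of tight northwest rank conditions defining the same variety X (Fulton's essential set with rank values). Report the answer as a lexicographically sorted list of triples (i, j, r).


Rank table r_w(8×8) implied by the 18 constraints:

  i=1: 0  0  0  0  0  0  0  1
  i=2: 0  0  0  0  1  1  1  2
  i=3: 0  0  0  0  1  2  2  3
  i=4: 1  1  1  1  2  3  3  4
  i=5: 1  1  1  2  3  4  4  5
  i=6: 1  1  2  3  4  5  5  6
  i=7: 1  2  3  4  5  6  6  7
  i=8: 1  2  3  4  5  6  7  8

hence w(1..8) = (8, 5, 6, 1, 4, 3, 2, 7).

4 SE-corners of the 18-cell Rothe diagram give Ess(w):

[(1, 7, 0), (3, 4, 0), (5, 3, 1), (6, 2, 1)]


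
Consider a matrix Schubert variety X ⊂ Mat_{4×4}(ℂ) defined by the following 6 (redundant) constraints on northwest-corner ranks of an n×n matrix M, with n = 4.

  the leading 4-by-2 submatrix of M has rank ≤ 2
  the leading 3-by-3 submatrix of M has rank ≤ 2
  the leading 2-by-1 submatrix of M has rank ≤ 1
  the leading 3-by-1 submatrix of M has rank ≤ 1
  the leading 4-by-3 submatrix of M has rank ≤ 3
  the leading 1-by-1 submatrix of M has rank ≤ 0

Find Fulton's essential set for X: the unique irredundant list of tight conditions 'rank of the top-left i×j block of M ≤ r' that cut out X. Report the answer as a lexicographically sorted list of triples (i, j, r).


Computing R[i][j] = min implied NW-rank bound (n=4, 6 conditions):

  R[1]: 0 1 1 1
  R[2]: 1 2 2 2
  R[3]: 1 2 2 3
  R[4]: 1 2 3 4

hence w(1..4) = (2, 1, 4, 3).

Rothe diagram D(w) (2 cells), 2 SE-corners (essential conditions):

[(1, 1, 0), (3, 3, 2)]


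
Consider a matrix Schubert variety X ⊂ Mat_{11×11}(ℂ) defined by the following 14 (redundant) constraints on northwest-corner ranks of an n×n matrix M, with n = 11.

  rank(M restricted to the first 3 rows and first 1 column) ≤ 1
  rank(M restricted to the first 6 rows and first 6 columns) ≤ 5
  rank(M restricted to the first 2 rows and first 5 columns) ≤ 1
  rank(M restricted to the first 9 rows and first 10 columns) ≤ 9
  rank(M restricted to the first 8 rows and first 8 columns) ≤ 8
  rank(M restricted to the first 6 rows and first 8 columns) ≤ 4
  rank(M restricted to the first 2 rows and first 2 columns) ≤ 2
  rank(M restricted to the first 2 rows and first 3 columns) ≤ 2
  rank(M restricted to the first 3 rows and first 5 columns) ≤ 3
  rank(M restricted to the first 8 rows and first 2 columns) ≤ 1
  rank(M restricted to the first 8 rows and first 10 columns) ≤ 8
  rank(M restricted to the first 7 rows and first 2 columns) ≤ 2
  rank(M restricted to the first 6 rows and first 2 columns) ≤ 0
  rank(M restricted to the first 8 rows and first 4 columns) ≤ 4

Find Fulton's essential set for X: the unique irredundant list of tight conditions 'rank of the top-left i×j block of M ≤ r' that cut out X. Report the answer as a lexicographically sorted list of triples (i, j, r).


Computing R[i][j] = min implied NW-rank bound (n=11, 14 conditions):

  R[1]: 0, 0, 1, 1, 1, 1, 1, 1, 1, 1, 1
  R[2]: 0, 0, 1, 1, 1, 2, 2, 2, 2, 2, 2
  R[3]: 0, 0, 1, 2, 2, 3, 3, 3, 3, 3, 3
  R[4]: 0, 0, 1, 2, 3, 4, 4, 4, 4, 4, 4
  R[5]: 0, 0, 1, 2, 3, 4, 4, 4, 5, 5, 5
  R[6]: 0, 0, 1, 2, 3, 4, 4, 4, 5, 6, 6
  R[7]: 1, 1, 2, 3, 4, 5, 5, 5, 6, 7, 7
  R[8]: 1, 1, 2, 3, 4, 5, 6, 6, 7, 8, 8
  R[9]: 1, 2, 3, 4, 5, 6, 7, 7, 8, 9, 9
  R[10]: 1, 2, 3, 4, 5, 6, 7, 8, 9, 10, 10
  R[11]: 1, 2, 3, 4, 5, 6, 7, 8, 9, 10, 11

reading off 1-entries of Δ²R: w = (3, 6, 4, 5, 9, 10, 1, 7, 2, 8, 11).

D(w) has 19 cells with 4 SE-corners; essential set:

[(2, 5, 1), (6, 2, 0), (6, 8, 4), (8, 2, 1)]


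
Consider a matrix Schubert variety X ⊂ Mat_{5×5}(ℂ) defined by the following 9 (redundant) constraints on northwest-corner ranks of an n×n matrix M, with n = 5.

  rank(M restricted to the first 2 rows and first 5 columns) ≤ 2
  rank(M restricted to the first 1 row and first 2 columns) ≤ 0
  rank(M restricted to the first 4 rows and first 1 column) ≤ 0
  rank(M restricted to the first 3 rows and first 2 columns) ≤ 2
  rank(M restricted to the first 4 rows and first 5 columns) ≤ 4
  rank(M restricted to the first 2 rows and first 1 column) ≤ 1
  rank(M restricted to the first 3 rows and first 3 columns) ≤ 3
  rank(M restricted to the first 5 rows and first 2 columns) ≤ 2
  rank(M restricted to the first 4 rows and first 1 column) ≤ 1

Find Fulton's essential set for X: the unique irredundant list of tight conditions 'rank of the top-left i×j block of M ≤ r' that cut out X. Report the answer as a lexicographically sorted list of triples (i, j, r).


Propagating the 9 rank bounds to every northwest block:

  i=1: 0 | 0 | 1 | 1 | 1
  i=2: 0 | 1 | 2 | 2 | 2
  i=3: 0 | 1 | 2 | 3 | 3
  i=4: 0 | 1 | 2 | 3 | 4
  i=5: 1 | 2 | 3 | 4 | 5

second differences of R give the permutation w = (3, 2, 4, 5, 1).

Fulton essential set (2 of the 5 Rothe cells):

[(1, 2, 0), (4, 1, 0)]


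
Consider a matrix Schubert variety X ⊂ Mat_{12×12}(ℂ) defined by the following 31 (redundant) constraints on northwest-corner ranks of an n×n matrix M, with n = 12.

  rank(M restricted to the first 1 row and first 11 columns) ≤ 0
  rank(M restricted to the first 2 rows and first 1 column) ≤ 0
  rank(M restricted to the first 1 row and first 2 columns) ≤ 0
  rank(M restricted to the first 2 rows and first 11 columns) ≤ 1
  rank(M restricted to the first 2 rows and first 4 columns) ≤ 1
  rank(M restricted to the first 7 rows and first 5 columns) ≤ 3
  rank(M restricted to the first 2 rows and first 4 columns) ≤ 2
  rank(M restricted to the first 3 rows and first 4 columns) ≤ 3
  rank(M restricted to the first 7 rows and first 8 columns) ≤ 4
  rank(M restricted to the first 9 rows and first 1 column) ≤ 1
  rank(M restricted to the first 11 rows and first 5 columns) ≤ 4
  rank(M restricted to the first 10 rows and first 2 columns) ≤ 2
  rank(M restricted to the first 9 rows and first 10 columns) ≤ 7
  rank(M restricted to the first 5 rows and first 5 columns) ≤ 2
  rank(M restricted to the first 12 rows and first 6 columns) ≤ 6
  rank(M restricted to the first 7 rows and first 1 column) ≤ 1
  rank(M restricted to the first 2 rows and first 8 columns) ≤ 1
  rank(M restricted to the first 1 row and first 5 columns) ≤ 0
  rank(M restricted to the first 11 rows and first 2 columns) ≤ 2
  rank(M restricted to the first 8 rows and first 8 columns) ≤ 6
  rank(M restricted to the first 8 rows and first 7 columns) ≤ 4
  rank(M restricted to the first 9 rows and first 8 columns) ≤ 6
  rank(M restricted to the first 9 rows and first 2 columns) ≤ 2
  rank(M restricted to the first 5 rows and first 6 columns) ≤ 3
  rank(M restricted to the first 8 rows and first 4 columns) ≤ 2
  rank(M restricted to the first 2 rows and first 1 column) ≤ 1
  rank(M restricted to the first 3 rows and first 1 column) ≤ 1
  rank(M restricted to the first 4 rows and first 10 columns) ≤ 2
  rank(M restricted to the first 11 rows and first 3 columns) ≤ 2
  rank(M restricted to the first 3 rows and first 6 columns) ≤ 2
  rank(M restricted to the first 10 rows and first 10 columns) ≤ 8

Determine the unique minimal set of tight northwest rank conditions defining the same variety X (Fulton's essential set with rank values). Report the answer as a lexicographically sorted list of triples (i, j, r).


Computing R[i][j] = min implied NW-rank bound (n=12, 31 conditions):

  i=1: 0, 0, 0, 0, 0, 0, 0, 0, 0, 0, 0, 1
  i=2: 0, 1, 1, 1, 1, 1, 1, 1, 1, 1, 1, 2
  i=3: 1, 2, 2, 2, 2, 2, 2, 2, 2, 2, 2, 3
  i=4: 1, 2, 2, 2, 2, 2, 2, 2, 2, 2, 3, 4
  i=5: 1, 2, 2, 2, 2, 3, 3, 3, 3, 3, 4, 5
  i=6: 1, 2, 2, 2, 3, 4, 4, 4, 4, 4, 5, 6
  i=7: 1, 2, 2, 2, 3, 4, 4, 4, 5, 5, 6, 7
  i=8: 1, 2, 2, 2, 3, 4, 4, 5, 6, 6, 7, 8
  i=9: 1, 2, 2, 3, 4, 5, 5, 6, 7, 7, 8, 9
  i=10: 1, 2, 2, 3, 4, 5, 6, 7, 8, 8, 9, 10
  i=11: 1, 2, 2, 3, 4, 5, 6, 7, 8, 9, 10, 11
  i=12: 1, 2, 3, 4, 5, 6, 7, 8, 9, 10, 11, 12

hence w(1..12) = (12, 2, 1, 11, 6, 5, 9, 8, 4, 7, 10, 3).

ℓ(w)=35; the 8 essential cells (i,j,r):

[(1, 11, 0), (2, 1, 0), (4, 10, 2), (5, 5, 2), (7, 8, 4), (8, 4, 2), (8, 7, 4), (11, 3, 2)]


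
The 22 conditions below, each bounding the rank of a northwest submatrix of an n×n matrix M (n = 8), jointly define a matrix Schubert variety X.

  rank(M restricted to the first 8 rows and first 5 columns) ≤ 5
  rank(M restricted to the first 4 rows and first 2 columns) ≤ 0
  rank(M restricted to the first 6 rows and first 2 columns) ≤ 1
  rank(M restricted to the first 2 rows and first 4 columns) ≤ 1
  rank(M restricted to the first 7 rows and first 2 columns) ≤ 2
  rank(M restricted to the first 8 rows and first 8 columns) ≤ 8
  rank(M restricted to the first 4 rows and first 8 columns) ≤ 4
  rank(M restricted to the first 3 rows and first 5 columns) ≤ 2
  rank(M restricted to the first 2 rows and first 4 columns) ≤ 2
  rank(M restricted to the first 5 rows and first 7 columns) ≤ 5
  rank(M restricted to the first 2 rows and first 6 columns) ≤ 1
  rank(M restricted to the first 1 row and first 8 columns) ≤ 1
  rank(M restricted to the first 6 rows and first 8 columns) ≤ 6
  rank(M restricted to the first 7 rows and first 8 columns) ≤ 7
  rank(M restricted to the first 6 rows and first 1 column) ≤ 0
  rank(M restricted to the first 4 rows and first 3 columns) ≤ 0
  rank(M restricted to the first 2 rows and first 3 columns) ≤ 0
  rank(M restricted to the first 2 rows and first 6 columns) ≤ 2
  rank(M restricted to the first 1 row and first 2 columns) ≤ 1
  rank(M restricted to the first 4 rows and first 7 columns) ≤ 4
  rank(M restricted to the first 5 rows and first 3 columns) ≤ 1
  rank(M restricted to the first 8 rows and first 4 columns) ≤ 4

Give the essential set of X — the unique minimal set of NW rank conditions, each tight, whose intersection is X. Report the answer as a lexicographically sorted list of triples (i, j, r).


Computing R[i][j] = min implied NW-rank bound (n=8, 22 conditions):

  row 1: 0 | 0 | 0 | 1 | 1 | 1 | 1 | 1
  row 2: 0 | 0 | 0 | 1 | 1 | 1 | 2 | 2
  row 3: 0 | 0 | 0 | 1 | 2 | 2 | 3 | 3
  row 4: 0 | 0 | 0 | 1 | 2 | 3 | 4 | 4
  row 5: 0 | 1 | 1 | 2 | 3 | 4 | 5 | 5
  row 6: 0 | 1 | 2 | 3 | 4 | 5 | 6 | 6
  row 7: 1 | 2 | 3 | 4 | 5 | 6 | 7 | 7
  row 8: 1 | 2 | 3 | 4 | 5 | 6 | 7 | 8

the unique w with this rank table is (4, 7, 5, 6, 2, 3, 1, 8).

ℓ(w)=16; the 3 essential cells (i,j,r):

[(2, 6, 1), (4, 3, 0), (6, 1, 0)]


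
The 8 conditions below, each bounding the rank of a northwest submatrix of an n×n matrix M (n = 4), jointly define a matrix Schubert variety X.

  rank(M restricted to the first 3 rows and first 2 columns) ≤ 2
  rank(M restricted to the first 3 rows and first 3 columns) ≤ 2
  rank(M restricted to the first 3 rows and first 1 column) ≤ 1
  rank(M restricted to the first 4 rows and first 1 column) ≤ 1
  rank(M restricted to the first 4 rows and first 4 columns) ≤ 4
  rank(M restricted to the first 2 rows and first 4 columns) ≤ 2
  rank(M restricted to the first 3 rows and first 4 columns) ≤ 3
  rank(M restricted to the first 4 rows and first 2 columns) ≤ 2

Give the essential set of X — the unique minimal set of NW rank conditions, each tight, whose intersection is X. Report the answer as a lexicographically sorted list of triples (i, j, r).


Rank table r_w(4×4) implied by the 8 constraints:

  1 1 1 1
  1 2 2 2
  1 2 2 3
  1 2 3 4

second differences of R give the permutation w = (1, 2, 4, 3).

Fulton essential set (the sole Rothe cell):

[(3, 3, 2)]


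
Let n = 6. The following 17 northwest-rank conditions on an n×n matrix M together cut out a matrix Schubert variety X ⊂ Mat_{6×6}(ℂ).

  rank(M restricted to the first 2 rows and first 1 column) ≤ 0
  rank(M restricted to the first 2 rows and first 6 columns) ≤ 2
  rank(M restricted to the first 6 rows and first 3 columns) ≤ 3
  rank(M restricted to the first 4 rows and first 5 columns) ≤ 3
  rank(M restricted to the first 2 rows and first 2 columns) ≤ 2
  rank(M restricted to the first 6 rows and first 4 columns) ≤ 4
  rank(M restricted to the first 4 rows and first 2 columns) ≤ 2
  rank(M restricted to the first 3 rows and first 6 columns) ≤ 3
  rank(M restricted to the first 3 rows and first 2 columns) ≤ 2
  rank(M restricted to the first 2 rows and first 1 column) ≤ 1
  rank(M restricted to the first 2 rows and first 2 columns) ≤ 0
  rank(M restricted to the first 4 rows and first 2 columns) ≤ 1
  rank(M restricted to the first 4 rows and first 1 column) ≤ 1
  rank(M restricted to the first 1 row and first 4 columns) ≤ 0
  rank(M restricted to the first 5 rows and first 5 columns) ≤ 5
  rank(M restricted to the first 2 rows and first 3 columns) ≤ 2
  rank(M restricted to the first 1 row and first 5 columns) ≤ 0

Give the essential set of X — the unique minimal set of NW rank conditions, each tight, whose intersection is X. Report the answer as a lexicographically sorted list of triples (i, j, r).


Recovering R(i,j) via the rank-extension bound from the 17 conditions:

  0 0 0 0 0 1
  0 0 1 1 1 2
  1 1 2 2 2 3
  1 1 2 3 3 4
  1 2 3 4 4 5
  1 2 3 4 5 6

hence w(1..6) = (6, 3, 1, 4, 2, 5).

D(w) has 8 cells with 3 SE-corners; essential set:

[(1, 5, 0), (2, 2, 0), (4, 2, 1)]


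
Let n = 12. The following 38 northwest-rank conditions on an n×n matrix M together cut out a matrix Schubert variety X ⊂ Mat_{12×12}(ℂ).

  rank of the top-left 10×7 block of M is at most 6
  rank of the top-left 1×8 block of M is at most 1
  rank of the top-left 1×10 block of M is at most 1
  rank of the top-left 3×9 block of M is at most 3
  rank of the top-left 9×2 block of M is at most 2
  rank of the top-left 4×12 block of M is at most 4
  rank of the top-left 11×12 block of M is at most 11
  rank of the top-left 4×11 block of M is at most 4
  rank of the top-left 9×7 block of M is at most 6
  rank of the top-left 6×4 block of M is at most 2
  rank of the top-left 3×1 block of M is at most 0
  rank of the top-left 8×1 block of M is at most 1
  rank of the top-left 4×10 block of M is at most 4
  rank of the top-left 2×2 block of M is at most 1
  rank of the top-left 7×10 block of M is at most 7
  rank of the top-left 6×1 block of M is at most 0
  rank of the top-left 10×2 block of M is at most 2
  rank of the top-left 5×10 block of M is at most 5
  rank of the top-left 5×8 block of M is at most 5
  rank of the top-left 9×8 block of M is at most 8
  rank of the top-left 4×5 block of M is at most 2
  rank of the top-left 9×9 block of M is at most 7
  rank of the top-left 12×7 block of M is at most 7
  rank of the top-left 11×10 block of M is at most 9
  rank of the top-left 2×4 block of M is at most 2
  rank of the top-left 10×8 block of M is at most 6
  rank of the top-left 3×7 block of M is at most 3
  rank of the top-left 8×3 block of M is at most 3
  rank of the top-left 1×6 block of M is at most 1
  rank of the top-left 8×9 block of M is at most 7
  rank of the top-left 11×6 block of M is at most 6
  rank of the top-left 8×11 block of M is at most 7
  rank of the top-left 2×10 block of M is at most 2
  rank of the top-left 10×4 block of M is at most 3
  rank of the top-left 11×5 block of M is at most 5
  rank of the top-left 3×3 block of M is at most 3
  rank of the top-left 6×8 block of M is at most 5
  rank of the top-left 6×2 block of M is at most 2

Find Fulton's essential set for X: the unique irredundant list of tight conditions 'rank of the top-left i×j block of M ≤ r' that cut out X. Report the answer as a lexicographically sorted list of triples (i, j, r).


Propagating the 38 rank bounds to every northwest block:

  row 1: 0 1 1 1 1 1 1 1 1 1 1 1
  row 2: 0 1 2 2 2 2 2 2 2 2 2 2
  row 3: 0 1 2 2 2 3 3 3 3 3 3 3
  row 4: 0 1 2 2 2 3 4 4 4 4 4 4
  row 5: 0 1 2 2 3 4 5 5 5 5 5 5
  row 6: 0 1 2 2 3 4 5 5 6 6 6 6
  row 7: 1 2 3 3 4 5 6 6 7 7 7 7
  row 8: 1 2 3 3 4 5 6 6 7 7 7 8
  row 9: 1 2 3 3 4 5 6 6 7 8 8 9
  row 10: 1 2 3 3 4 5 6 6 7 8 9 10
  row 11: 1 2 3 4 5 6 7 7 8 9 10 11
  row 12: 1 2 3 4 5 6 7 8 9 10 11 12

giving w = (2, 3, 6, 7, 5, 9, 1, 12, 10, 11, 4, 8) via Δ²R.

Fulton essential set (7 of the 21 Rothe cells):

[(4, 5, 2), (6, 1, 0), (6, 4, 2), (6, 8, 5), (8, 11, 7), (10, 4, 3), (10, 8, 6)]


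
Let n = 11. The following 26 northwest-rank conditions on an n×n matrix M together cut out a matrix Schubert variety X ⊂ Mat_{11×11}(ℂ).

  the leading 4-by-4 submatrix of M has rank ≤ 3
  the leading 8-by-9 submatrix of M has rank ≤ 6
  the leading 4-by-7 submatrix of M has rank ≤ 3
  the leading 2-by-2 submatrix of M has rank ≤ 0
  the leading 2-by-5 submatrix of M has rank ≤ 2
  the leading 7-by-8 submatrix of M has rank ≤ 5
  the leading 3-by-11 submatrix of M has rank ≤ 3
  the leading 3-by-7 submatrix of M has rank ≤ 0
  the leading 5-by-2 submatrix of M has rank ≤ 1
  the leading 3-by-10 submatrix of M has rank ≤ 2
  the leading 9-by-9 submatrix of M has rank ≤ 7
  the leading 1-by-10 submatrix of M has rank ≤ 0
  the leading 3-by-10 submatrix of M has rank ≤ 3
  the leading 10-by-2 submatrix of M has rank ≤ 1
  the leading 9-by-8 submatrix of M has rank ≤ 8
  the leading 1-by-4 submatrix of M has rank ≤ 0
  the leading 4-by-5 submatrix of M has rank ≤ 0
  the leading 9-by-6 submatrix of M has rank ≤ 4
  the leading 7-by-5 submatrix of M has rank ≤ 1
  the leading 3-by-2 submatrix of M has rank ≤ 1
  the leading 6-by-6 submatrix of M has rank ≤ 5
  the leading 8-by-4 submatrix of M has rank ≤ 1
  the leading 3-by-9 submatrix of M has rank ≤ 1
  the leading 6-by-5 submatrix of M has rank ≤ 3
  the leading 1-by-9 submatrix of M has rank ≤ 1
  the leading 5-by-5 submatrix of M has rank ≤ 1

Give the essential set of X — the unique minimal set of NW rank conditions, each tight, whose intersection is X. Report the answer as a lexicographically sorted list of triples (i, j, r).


The tightest implied rank at each (i,j), from the 26 conditions:

  R[1]: 0 | 0 | 0 | 0 | 0 | 0 | 0 | 0 | 0 | 0 | 1
  R[2]: 0 | 0 | 0 | 0 | 0 | 0 | 0 | 1 | 1 | 1 | 2
  R[3]: 0 | 0 | 0 | 0 | 0 | 0 | 0 | 1 | 1 | 2 | 3
  R[4]: 0 | 0 | 0 | 0 | 0 | 1 | 1 | 2 | 2 | 3 | 4
  R[5]: 1 | 1 | 1 | 1 | 1 | 2 | 2 | 3 | 3 | 4 | 5
  R[6]: 1 | 1 | 1 | 1 | 1 | 2 | 3 | 4 | 4 | 5 | 6
  R[7]: 1 | 1 | 1 | 1 | 1 | 2 | 3 | 4 | 5 | 6 | 7
  R[8]: 1 | 1 | 1 | 1 | 2 | 3 | 4 | 5 | 6 | 7 | 8
  R[9]: 1 | 1 | 2 | 2 | 3 | 4 | 5 | 6 | 7 | 8 | 9
  R[10]: 1 | 1 | 2 | 3 | 4 | 5 | 6 | 7 | 8 | 9 | 10
  R[11]: 1 | 2 | 3 | 4 | 5 | 6 | 7 | 8 | 9 | 10 | 11

the unique w with this rank table is (11, 8, 10, 6, 1, 7, 9, 5, 3, 4, 2).

|D(w)|=43, |Ess(w)|=7:

[(1, 10, 0), (3, 7, 0), (3, 9, 1), (4, 5, 0), (7, 5, 1), (8, 4, 1), (10, 2, 1)]


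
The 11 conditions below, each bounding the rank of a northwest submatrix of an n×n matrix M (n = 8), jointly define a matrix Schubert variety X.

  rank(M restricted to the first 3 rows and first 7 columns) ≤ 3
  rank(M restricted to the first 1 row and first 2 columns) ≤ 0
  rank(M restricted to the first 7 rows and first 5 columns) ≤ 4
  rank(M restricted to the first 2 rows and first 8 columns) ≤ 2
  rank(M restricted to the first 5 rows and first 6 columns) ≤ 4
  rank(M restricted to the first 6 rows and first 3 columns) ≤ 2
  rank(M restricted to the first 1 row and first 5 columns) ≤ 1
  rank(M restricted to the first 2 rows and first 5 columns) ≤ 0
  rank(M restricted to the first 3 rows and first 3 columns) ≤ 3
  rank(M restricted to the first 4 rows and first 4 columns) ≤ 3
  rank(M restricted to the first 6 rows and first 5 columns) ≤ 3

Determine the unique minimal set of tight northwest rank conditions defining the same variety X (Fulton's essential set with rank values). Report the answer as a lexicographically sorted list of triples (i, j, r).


Computing R[i][j] = min implied NW-rank bound (n=8, 11 conditions):

  0 | 0 | 0 | 0 | 0 | 1 | 1 | 1
  0 | 0 | 0 | 0 | 0 | 1 | 2 | 2
  1 | 1 | 1 | 1 | 1 | 2 | 3 | 3
  1 | 2 | 2 | 2 | 2 | 3 | 4 | 4
  1 | 2 | 2 | 3 | 3 | 4 | 5 | 5
  1 | 2 | 2 | 3 | 3 | 4 | 5 | 6
  1 | 2 | 3 | 4 | 4 | 5 | 6 | 7
  1 | 2 | 3 | 4 | 5 | 6 | 7 | 8

the unique w with this rank table is (6, 7, 1, 2, 4, 8, 3, 5).

D(w) has 13 cells with 3 SE-corners; essential set:

[(2, 5, 0), (6, 3, 2), (6, 5, 3)]


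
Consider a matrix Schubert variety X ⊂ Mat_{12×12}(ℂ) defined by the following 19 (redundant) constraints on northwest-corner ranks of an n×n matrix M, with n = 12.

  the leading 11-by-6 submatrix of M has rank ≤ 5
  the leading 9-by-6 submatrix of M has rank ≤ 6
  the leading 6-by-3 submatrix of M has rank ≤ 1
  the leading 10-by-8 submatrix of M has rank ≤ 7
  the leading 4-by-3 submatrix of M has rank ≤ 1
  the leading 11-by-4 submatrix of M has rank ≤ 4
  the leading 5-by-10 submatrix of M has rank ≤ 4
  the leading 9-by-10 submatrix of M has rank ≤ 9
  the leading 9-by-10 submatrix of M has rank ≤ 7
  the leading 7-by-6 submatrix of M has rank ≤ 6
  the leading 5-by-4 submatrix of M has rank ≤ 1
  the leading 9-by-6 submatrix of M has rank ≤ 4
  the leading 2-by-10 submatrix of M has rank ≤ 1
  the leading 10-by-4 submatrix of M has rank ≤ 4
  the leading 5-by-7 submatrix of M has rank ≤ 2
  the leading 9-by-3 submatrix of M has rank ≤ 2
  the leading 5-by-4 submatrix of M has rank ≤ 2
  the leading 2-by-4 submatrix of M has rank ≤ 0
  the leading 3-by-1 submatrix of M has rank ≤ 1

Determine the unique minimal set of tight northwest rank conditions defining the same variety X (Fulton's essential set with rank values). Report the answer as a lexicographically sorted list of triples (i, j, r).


Computing R[i][j] = min implied NW-rank bound (n=12, 19 conditions):

  row 1: 0, 0, 0, 0, 1, 1, 1, 1, 1, 1, 1, 1
  row 2: 0, 0, 0, 0, 1, 1, 1, 1, 1, 1, 2, 2
  row 3: 1, 1, 1, 1, 2, 2, 2, 2, 2, 2, 3, 3
  row 4: 1, 1, 1, 1, 2, 2, 2, 3, 3, 3, 4, 4
  row 5: 1, 1, 1, 1, 2, 2, 2, 3, 4, 4, 5, 5
  row 6: 1, 1, 1, 2, 3, 3, 3, 4, 5, 5, 6, 6
  row 7: 1, 2, 2, 3, 4, 4, 4, 5, 6, 6, 7, 7
  row 8: 1, 2, 2, 3, 4, 4, 5, 6, 7, 7, 8, 8
  row 9: 1, 2, 2, 3, 4, 4, 5, 6, 7, 7, 8, 9
  row 10: 1, 2, 3, 4, 5, 5, 6, 7, 8, 8, 9, 10
  row 11: 1, 2, 3, 4, 5, 5, 6, 7, 8, 9, 10, 11
  row 12: 1, 2, 3, 4, 5, 6, 7, 8, 9, 10, 11, 12

the unique w with this rank table is (5, 11, 1, 8, 9, 4, 2, 7, 12, 3, 10, 6).

|D(w)|=31, |Ess(w)|=9:

[(2, 4, 0), (2, 10, 1), (5, 4, 1), (5, 7, 2), (6, 3, 1), (9, 3, 2), (9, 6, 4), (9, 10, 7), (11, 6, 5)]


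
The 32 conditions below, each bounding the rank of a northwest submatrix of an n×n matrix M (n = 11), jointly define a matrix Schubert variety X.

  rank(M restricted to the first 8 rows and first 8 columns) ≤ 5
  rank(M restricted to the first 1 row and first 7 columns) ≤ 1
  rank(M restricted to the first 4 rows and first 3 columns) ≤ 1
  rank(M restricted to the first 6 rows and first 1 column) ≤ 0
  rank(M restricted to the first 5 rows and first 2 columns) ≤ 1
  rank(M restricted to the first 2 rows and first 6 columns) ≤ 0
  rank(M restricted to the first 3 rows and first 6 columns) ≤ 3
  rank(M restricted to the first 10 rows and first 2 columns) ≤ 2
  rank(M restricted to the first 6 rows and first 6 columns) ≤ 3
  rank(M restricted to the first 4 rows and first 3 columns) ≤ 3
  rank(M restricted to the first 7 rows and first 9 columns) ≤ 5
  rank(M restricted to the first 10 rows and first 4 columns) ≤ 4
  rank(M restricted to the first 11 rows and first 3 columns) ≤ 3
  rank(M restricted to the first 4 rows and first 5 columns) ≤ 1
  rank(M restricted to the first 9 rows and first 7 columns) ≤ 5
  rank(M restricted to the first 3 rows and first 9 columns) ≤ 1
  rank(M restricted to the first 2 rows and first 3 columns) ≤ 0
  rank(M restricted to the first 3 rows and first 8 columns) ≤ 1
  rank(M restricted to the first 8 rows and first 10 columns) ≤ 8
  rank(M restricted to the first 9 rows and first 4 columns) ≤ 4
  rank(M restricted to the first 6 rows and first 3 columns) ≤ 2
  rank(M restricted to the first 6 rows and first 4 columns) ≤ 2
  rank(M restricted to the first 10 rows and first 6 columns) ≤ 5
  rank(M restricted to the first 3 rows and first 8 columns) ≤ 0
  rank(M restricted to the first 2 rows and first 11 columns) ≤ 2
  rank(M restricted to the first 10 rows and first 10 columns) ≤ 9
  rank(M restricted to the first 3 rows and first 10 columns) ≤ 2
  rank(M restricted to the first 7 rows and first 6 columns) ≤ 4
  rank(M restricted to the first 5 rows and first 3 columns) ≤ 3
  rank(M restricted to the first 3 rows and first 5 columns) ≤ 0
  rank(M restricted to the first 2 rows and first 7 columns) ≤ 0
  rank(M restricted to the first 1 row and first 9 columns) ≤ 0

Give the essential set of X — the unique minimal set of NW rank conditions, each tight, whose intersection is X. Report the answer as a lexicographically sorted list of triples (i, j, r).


Propagating the 32 rank bounds to every northwest block:

  i=1: 0 | 0 | 0 | 0 | 0 | 0 | 0 | 0 | 0 | 1 | 1
  i=2: 0 | 0 | 0 | 0 | 0 | 0 | 0 | 0 | 1 | 2 | 2
  i=3: 0 | 0 | 0 | 0 | 0 | 0 | 0 | 0 | 1 | 2 | 3
  i=4: 0 | 1 | 1 | 1 | 1 | 1 | 1 | 1 | 2 | 3 | 4
  i=5: 0 | 1 | 2 | 2 | 2 | 2 | 2 | 2 | 3 | 4 | 5
  i=6: 0 | 1 | 2 | 2 | 3 | 3 | 3 | 3 | 4 | 5 | 6
  i=7: 1 | 2 | 3 | 3 | 4 | 4 | 4 | 4 | 5 | 6 | 7
  i=8: 1 | 2 | 3 | 4 | 5 | 5 | 5 | 5 | 6 | 7 | 8
  i=9: 1 | 2 | 3 | 4 | 5 | 5 | 5 | 6 | 7 | 8 | 9
  i=10: 1 | 2 | 3 | 4 | 5 | 5 | 6 | 7 | 8 | 9 | 10
  i=11: 1 | 2 | 3 | 4 | 5 | 6 | 7 | 8 | 9 | 10 | 11

giving w = (10, 9, 11, 2, 3, 5, 1, 4, 8, 7, 6) via Δ²R.

D(w) has 32 cells with 6 SE-corners; essential set:

[(1, 9, 0), (3, 8, 0), (6, 1, 0), (6, 4, 2), (9, 7, 5), (10, 6, 5)]
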